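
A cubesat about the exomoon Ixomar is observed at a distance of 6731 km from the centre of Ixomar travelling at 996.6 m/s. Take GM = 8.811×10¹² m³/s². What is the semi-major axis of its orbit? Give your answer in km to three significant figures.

a ≈ 5420 km

r = 6.731×10⁶ m.
Vis-viva rearranged: 1/a = 2/r − v²/μ = 2.971×10⁻⁷ − 1.127×10⁻⁷ = 1.844×10⁻⁷ m⁻¹.
a = 5.423×10⁶ m = 5422.7 km.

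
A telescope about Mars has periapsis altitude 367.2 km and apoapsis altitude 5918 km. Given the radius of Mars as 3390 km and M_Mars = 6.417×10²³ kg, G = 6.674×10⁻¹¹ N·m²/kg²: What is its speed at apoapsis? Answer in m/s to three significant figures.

μ = GM = 6.674×10⁻¹¹ × 6.417×10²³ = 4.283×10¹³ m³/s².
r_p = 3390 + 367.2 = 3757.2 km = 3.7572×10⁶ m.
r_a = 3390 + 5918 = 9308.0 km = 9.3080×10⁶ m.
Semi-major axis a = (r_p + r_a)/2 = 6532.6 km = 6.533×10⁶ m.
Vis-viva: v² = μ(2/r − 1/a) = 4.283×10¹³ × (2.149×10⁻⁷ − 1.531×10⁻⁷) = 2.646×10⁶ m²/s².
v = 1627 m/s.

v ≈ 1630 m/s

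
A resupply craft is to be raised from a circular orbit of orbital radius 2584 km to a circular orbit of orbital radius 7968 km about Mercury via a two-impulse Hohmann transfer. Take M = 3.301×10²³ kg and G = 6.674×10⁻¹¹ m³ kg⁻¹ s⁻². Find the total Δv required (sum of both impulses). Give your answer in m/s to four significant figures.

μ = GM = 6.674×10⁻¹¹ × 3.301×10²³ = 2.203×10¹³ m³/s².
r₁ = 2584 km = 2.584×10⁶ m.
r₂ = 7968 km = 7.968×10⁶ m.
Transfer ellipse a_t = (r₁ + r₂)/2 = 5.276×10⁶ m.
At r₁: circular v_c1 = √(μ/r₁) = 2920 m/s; transfer-periherm v_p = √[μ(2/r₁ − 1/a_t)] = 3588 m/s.
Δv₁ = v_p − v_c1 = 668.4 m/s.
At r₂: circular v_c2 = √(μ/r₂) = 1663 m/s; transfer-apoherm v_a = √[μ(2/r₂ − 1/a_t)] = 1164 m/s.
Δv₂ = v_c2 − v_a = 499.1 m/s.
Total Δv = Δv₁ + Δv₂ = 1168 m/s.

Δv_total ≈ 1168 m/s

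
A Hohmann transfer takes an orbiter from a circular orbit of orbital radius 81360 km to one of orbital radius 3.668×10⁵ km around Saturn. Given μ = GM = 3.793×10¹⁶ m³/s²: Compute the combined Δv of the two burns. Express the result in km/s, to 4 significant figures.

Δv_total ≈ 10.07 km/s

r₁ = 81360 km = 8.136×10⁷ m.
r₂ = 3.668×10⁵ km = 3.668×10⁸ m.
Transfer ellipse a_t = (r₁ + r₂)/2 = 2.241×10⁸ m.
At r₁: circular v_c1 = √(μ/r₁) = 21590 m/s; transfer-perikrone v_p = √[μ(2/r₁ − 1/a_t)] = 27620 m/s.
Δv₁ = v_p − v_c1 = 6033 m/s.
At r₂: circular v_c2 = √(μ/r₂) = 10170 m/s; transfer-apokrone v_a = √[μ(2/r₂ − 1/a_t)] = 6127 m/s.
Δv₂ = v_c2 − v_a = 4042 m/s.
Total Δv = Δv₁ + Δv₂ = 10070 m/s = 10.07 km/s.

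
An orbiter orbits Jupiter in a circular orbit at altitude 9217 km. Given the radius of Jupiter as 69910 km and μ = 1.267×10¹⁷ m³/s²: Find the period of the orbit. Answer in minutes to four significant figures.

T ≈ 207.1 minutes

r = 69910 + 9217 = 79127 km = 7.9127×10⁷ m.
Kepler's third law: T = 2π√(r³/μ) = 2π√((7.913×10⁷)³ / 1.267×10¹⁷).
r³/μ = 3.910×10⁶ s², so T = 2π × 1.977×10³ = 1.242×10⁴ s.
Converting: 1.242×10⁴ s ÷ 60.00 = 207.1 minutes.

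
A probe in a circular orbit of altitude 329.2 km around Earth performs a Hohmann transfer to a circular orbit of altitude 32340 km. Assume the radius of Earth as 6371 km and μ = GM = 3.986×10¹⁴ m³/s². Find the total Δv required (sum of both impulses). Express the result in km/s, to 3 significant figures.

Δv_total ≈ 3.82 km/s

r₁ = 6371 + 329.2 = 6700.2 km = 6.7002×10⁶ m.
r₂ = 6371 + 32340 = 38711 km = 3.8711×10⁷ m.
Transfer ellipse a_t = (r₁ + r₂)/2 = 2.271×10⁷ m.
At r₁: circular v_c1 = √(μ/r₁) = 7713 m/s; transfer-perigee v_p = √[μ(2/r₁ − 1/a_t)] = 10070 m/s.
Δv₁ = v_p − v_c1 = 2358 m/s.
At r₂: circular v_c2 = √(μ/r₂) = 3209 m/s; transfer-apogee v_a = √[μ(2/r₂ − 1/a_t)] = 1743 m/s.
Δv₂ = v_c2 − v_a = 1466 m/s.
Total Δv = Δv₁ + Δv₂ = 3824 m/s = 3.824 km/s.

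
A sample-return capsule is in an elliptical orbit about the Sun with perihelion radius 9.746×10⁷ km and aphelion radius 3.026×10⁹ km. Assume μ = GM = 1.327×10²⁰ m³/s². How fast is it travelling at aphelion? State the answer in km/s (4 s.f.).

Semi-major axis a = (r_p + r_a)/2 = 1.5617×10⁹ km = 1.562×10¹² m.
Vis-viva: v² = μ(2/r − 1/a) = 1.327×10²⁰ × (6.609×10⁻¹³ − 6.403×10⁻¹³) = 2.737×10⁶ m²/s².
v = 1654 m/s = 1.654 km/s.

v ≈ 1.654 km/s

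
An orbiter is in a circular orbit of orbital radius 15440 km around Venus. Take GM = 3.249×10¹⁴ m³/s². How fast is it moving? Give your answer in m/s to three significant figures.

v ≈ 4590 m/s

r = 15440 km = 1.544×10⁷ m.
For a circular orbit v = √(μ/r) = √(3.249×10¹⁴ / 1.544×10⁷) = √(2.104×10⁷) = 4587 m/s.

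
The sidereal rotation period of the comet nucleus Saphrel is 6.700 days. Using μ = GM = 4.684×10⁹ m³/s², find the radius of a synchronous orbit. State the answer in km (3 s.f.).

r_sync ≈ 3410 km

T = 6.700 days = 5.789×10⁵ s.
A synchronous orbit has period T, so by Kepler's third law a = (μT²/4π²)^(1/3).
μT²/4π² = 4.684×10⁹ × (5.789×10⁵)² / 39.48 = 3.976×10¹⁹ m³.
a = 3.413×10⁶ m = 3413.1 km.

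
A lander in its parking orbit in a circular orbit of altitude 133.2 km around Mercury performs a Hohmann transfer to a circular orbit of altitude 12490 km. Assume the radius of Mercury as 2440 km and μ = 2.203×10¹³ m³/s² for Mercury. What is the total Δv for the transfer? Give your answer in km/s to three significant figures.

r₁ = 2440 + 133.2 = 2573.2 km = 2.5732×10⁶ m.
r₂ = 2440 + 12490 = 14930 km = 1.4930×10⁷ m.
Transfer ellipse a_t = (r₁ + r₂)/2 = 8.752×10⁶ m.
At r₁: circular v_c1 = √(μ/r₁) = 2926 m/s; transfer-periherm v_p = √[μ(2/r₁ − 1/a_t)] = 3822 m/s.
Δv₁ = v_p − v_c1 = 895.7 m/s.
At r₂: circular v_c2 = √(μ/r₂) = 1215 m/s; transfer-apoherm v_a = √[μ(2/r₂ − 1/a_t)] = 658.7 m/s.
Δv₂ = v_c2 − v_a = 556.0 m/s.
Total Δv = Δv₁ + Δv₂ = 1452 m/s = 1.452 km/s.

Δv_total ≈ 1.45 km/s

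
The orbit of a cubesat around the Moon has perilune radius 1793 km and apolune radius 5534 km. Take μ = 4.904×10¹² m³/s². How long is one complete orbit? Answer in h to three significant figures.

Semi-major axis a = (r_p + r_a)/2 = (1793.0 + 5534.0)/2 = 3663.5 km = 3.664×10⁶ m.
By Kepler's third law T = 2π√(a³/μ) = 2π × 3.166×10³ = 1.990×10⁴ s.
= 5.526 h.

T ≈ 5.53 h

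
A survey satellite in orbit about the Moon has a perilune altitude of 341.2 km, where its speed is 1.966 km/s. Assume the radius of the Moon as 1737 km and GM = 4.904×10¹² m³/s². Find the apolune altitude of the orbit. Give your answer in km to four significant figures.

apolune altitude ≈ 7665 km

r_p = 1737 + 341.2 = 2078.2 km = 2.078×10⁶ m.
Specific energy ε = v²/2 − μ/r = -4.272×10⁵ J/kg, so a = −μ/(2ε) = 5.740×10⁶ m.
The apsides satisfy r_p + r_a = 2a, so the apolune radius is 2a − r_p = 9.402×10⁶ m = 9402.4 km.
Apolune altitude = 9402.4 − 1737 = 7665.4 km.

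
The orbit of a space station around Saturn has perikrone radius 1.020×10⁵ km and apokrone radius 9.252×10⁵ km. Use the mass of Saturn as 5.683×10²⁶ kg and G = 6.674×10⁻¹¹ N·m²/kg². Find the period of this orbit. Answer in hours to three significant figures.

T ≈ 104 hours

μ = GM = 6.674×10⁻¹¹ × 5.683×10²⁶ = 3.793×10¹⁶ m³/s².
Semi-major axis a = (r_p + r_a)/2 = (1.0200×10⁵ + 9.2520×10⁵)/2 = 5.1360×10⁵ km = 5.136×10⁸ m.
By Kepler's third law T = 2π√(a³/μ) = 2π × 5.977×10⁴ = 3.755×10⁵ s.
= 104.3 hours.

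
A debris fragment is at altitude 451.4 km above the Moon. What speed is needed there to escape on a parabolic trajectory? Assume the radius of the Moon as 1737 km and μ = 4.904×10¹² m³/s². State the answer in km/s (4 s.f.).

v_esc ≈ 2.117 km/s

r = 1737 + 451.4 = 2188.4 km = 2.1884×10⁶ m.
Escape speed v_esc = √(2μ/r) = √(2 × 4.904×10¹² / 2.188×10⁶) = √(4.482×10⁶) = 2117 m/s.
= 2.117 km/s.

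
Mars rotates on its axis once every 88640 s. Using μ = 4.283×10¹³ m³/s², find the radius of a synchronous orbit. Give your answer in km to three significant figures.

A synchronous orbit has period T, so by Kepler's third law a = (μT²/4π²)^(1/3).
μT²/4π² = 4.283×10¹³ × (8.864×10⁴)² / 39.48 = 8.524×10²¹ m³.
a = 2.043×10⁷ m = 20428 km.

r_sync ≈ 20400 km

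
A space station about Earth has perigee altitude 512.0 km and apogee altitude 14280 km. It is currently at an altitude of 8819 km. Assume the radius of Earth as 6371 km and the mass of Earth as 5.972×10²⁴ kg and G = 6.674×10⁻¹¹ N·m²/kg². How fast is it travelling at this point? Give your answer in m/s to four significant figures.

μ = GM = 6.674×10⁻¹¹ × 5.972×10²⁴ = 3.986×10¹⁴ m³/s².
r_p = 6371 + 512.0 = 6883.0 km = 6.8830×10⁶ m.
r_a = 6371 + 14280 = 20651 km = 2.0651×10⁷ m.
r = 6371 + 8819 = 15190 km = 1.519×10⁷ m.
Semi-major axis a = (r_p + r_a)/2 = 13767 km = 1.377×10⁷ m.
Vis-viva: v² = μ(2/r − 1/a) = 3.986×10¹⁴ × (1.317×10⁻⁷ − 7.264×10⁻⁸) = 2.353×10⁷ m²/s².
v = 4850 m/s.

v ≈ 4850 m/s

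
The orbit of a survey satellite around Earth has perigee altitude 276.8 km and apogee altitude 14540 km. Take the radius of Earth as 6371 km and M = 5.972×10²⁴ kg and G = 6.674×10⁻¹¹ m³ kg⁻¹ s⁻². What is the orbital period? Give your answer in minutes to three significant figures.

μ = GM = 6.674×10⁻¹¹ × 5.972×10²⁴ = 3.986×10¹⁴ m³/s².
r_p = 6371 + 276.8 = 6647.8 km = 6.6478×10⁶ m.
r_a = 6371 + 14540 = 20911 km = 2.0911×10⁷ m.
Semi-major axis a = (r_p + r_a)/2 = (6647.8 + 20911)/2 = 13779 km = 1.378×10⁷ m.
By Kepler's third law T = 2π√(a³/μ) = 2π × 2.562×10³ = 1.610×10⁴ s.
= 268.3 minutes.

T ≈ 268 minutes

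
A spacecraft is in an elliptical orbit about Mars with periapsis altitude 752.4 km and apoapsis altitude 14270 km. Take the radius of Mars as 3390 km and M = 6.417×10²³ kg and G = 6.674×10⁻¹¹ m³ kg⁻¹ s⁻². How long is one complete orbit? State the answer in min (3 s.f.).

μ = GM = 6.674×10⁻¹¹ × 6.417×10²³ = 4.283×10¹³ m³/s².
r_p = 3390 + 752.4 = 4142.4 km = 4.1424×10⁶ m.
r_a = 3390 + 14270 = 17660 km = 1.7660×10⁷ m.
Semi-major axis a = (r_p + r_a)/2 = (4142.4 + 17660)/2 = 10901 km = 1.090×10⁷ m.
By Kepler's third law T = 2π√(a³/μ) = 2π × 5.500×10³ = 3.456×10⁴ s.
= 575.9 min.

T ≈ 576 min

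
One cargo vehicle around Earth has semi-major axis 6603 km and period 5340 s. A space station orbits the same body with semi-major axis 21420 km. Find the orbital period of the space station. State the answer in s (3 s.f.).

Kepler's third law: T² ∝ a³, so T₂ = T₁ (a₂/a₁)^(3/2).
a₂/a₁ = 3.244, (a₂/a₁)^(3/2) = 5.843.
T₂ = 5340 × 5.843 = 31200 s.

T₂ ≈ 31200 s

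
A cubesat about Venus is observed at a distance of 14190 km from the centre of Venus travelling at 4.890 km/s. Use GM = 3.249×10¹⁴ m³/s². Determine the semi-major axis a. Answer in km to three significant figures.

r = 1.419×10⁷ m.
Specific orbital energy ε = v²/2 − μ/r = (4890)²/2 − 3.249×10¹⁴/1.419×10⁷ = -1.094×10⁷ J/kg.
Since ε = −μ/(2a), a = −μ/(2ε) = 1.485×10⁷ m = 14849 km.

a ≈ 14800 km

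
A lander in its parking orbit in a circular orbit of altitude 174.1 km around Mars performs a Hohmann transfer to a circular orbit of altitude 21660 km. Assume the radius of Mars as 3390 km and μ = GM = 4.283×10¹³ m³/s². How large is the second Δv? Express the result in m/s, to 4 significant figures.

r₁ = 3390 + 174.1 = 3564.1 km = 3.5641×10⁶ m.
r₂ = 3390 + 21660 = 25050 km = 2.5050×10⁷ m.
Transfer ellipse a_t = (r₁ + r₂)/2 = 1.431×10⁷ m.
At r₁: circular v_c1 = √(μ/r₁) = 3467 m/s; transfer-periapsis v_p = √[μ(2/r₁ − 1/a_t)] = 4587 m/s.
At r₂: circular v_c2 = √(μ/r₂) = 1308 m/s; transfer-apoapsis v_a = √[μ(2/r₂ − 1/a_t)] = 652.6 m/s.
Δv₂ = v_c2 − v_a = 655.0 m/s.

Δv ≈ 655.0 m/s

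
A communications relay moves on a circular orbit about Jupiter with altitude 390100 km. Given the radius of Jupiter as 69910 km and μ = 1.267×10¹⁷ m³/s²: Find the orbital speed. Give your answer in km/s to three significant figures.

v ≈ 16.6 km/s

r = 69910 + 390100 = 460010 km = 4.6001×10⁸ m.
For a circular orbit v = √(μ/r) = √(1.267×10¹⁷ / 4.600×10⁸) = √(2.754×10⁸) = 16600 m/s.
That is 16.60 km/s.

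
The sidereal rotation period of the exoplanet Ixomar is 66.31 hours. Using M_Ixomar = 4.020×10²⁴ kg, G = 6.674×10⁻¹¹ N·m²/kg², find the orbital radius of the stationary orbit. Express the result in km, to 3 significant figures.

μ = GM = 6.674×10⁻¹¹ × 4.020×10²⁴ = 2.683×10¹⁴ m³/s².
T = 66.31 hours = 2.387×10⁵ s.
A synchronous orbit has period T, so by Kepler's third law a = (μT²/4π²)^(1/3).
μT²/4π² = 2.683×10¹⁴ × (2.387×10⁵)² / 39.48 = 3.873×10²³ m³.
a = 7.289×10⁷ m = 72891 km.

r_sync ≈ 72900 km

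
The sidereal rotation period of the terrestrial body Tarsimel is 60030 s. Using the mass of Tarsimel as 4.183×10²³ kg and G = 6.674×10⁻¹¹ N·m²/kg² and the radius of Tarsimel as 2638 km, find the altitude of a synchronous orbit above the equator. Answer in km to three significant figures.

h_sync ≈ 11000 km

μ = GM = 6.674×10⁻¹¹ × 4.183×10²³ = 2.792×10¹³ m³/s².
A synchronous orbit has period T, so by Kepler's third law a = (μT²/4π²)^(1/3).
μT²/4π² = 2.792×10¹³ × (6.003×10⁴)² / 39.48 = 2.548×10²¹ m³.
a = 1.366×10⁷ m = 13659 km.
Altitude h = a − R = 13659 − 2638 = 11021 km.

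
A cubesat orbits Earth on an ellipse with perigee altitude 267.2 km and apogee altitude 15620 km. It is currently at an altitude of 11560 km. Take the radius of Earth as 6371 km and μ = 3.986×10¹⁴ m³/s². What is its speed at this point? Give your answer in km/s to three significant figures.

r_p = 6371 + 267.2 = 6638.2 km = 6.6382×10⁶ m.
r_a = 6371 + 15620 = 21991 km = 2.1991×10⁷ m.
r = 6371 + 11560 = 17931 km = 1.793×10⁷ m.
Semi-major axis a = (r_p + r_a)/2 = 14315 km = 1.431×10⁷ m.
Vis-viva: v² = μ(2/r − 1/a) = 3.986×10¹⁴ × (1.115×10⁻⁷ − 6.986×10⁻⁸) = 1.661×10⁷ m²/s².
v = 4076 m/s = 4.076 km/s.

v ≈ 4.08 km/s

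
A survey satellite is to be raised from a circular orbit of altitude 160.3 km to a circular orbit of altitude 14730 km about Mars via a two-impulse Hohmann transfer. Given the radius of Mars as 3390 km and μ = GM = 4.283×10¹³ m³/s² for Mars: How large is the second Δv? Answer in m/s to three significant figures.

Δv ≈ 657 m/s

r₁ = 3390 + 160.3 = 3550.3 km = 3.5503×10⁶ m.
r₂ = 3390 + 14730 = 18120 km = 1.8120×10⁷ m.
Transfer ellipse a_t = (r₁ + r₂)/2 = 1.084×10⁷ m.
At r₁: circular v_c1 = √(μ/r₁) = 3473 m/s; transfer-periapsis v_p = √[μ(2/r₁ − 1/a_t)] = 4492 m/s.
At r₂: circular v_c2 = √(μ/r₂) = 1537 m/s; transfer-apoapsis v_a = √[μ(2/r₂ − 1/a_t)] = 880.1 m/s.
Δv₂ = v_c2 − v_a = 657.4 m/s.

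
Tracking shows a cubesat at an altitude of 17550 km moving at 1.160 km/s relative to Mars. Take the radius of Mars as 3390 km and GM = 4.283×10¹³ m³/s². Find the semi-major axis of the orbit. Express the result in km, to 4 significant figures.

r = 3390 + 17550 = 20940 km = 2.094×10⁷ m.
Vis-viva rearranged: 1/a = 2/r − v²/μ = 9.551×10⁻⁸ − 3.142×10⁻⁸ = 6.409×10⁻⁸ m⁻¹.
a = 1.560×10⁷ m = 15602 km.

a ≈ 15600 km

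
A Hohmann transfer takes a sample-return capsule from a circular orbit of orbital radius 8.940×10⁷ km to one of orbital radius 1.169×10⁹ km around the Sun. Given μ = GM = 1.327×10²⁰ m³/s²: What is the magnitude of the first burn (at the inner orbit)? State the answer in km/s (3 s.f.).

r₁ = 8.940×10⁷ km = 8.940×10¹⁰ m.
r₂ = 1.169×10⁹ km = 1.169×10¹² m.
Transfer ellipse a_t = (r₁ + r₂)/2 = 6.292×10¹¹ m.
At r₁: circular v_c1 = √(μ/r₁) = 38530 m/s; transfer-perihelion v_p = √[μ(2/r₁ − 1/a_t)] = 52510 m/s.
Δv₁ = v_p − v_c1 = 13990 m/s.
= 13.99 km/s.

Δv ≈ 14.0 km/s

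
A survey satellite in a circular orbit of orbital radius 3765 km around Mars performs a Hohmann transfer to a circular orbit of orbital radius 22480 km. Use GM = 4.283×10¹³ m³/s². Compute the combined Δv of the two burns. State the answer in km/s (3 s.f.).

r₁ = 3765 km = 3.765×10⁶ m.
r₂ = 22480 km = 2.248×10⁷ m.
Transfer ellipse a_t = (r₁ + r₂)/2 = 1.312×10⁷ m.
At r₁: circular v_c1 = √(μ/r₁) = 3373 m/s; transfer-periapsis v_p = √[μ(2/r₁ − 1/a_t)] = 4414 m/s.
Δv₁ = v_p − v_c1 = 1042 m/s.
At r₂: circular v_c2 = √(μ/r₂) = 1380 m/s; transfer-apoapsis v_a = √[μ(2/r₂ − 1/a_t)] = 739.4 m/s.
Δv₂ = v_c2 − v_a = 641.0 m/s.
Total Δv = Δv₁ + Δv₂ = 1683 m/s = 1.683 km/s.

Δv_total ≈ 1.68 km/s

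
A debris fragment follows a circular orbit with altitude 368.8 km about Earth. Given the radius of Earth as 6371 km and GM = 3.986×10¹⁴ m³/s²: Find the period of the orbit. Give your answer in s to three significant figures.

T ≈ 5510 s

r = 6371 + 368.8 = 6739.8 km = 6.7398×10⁶ m.
Kepler's third law: T = 2π√(r³/μ) = 2π√((6.740×10⁶)³ / 3.986×10¹⁴).
r³/μ = 7.681×10⁵ s², so T = 2π × 8.764×10² = 5.507×10³ s.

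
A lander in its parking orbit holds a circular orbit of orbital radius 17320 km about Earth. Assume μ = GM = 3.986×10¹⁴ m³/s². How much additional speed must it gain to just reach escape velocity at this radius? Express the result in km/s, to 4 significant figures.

Δv ≈ 1.987 km/s

r = 17320 km = 1.732×10⁷ m.
Circular speed v_c = √(μ/r) = 4797 m/s.
Escape speed v_esc = √(2μ/r) = √2 × v_c = 6784 m/s.
Δv = v_esc − v_c = 1987 m/s = 1.987 km/s.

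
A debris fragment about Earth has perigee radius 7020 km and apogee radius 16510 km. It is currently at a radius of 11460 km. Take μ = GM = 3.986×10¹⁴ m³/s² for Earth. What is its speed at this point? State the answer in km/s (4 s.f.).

Semi-major axis a = (r_p + r_a)/2 = 11765 km = 1.176×10⁷ m.
Vis-viva: v² = μ(2/r − 1/a) = 3.986×10¹⁴ × (1.745×10⁻⁷ − 8.500×10⁻⁸) = 3.568×10⁷ m²/s².
v = 5974 m/s = 5.974 km/s.

v ≈ 5.974 km/s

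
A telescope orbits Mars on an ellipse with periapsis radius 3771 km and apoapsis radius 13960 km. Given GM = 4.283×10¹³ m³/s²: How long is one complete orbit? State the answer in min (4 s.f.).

T ≈ 422.4 min

Semi-major axis a = (r_p + r_a)/2 = (3771.0 + 13960)/2 = 8865.5 km = 8.866×10⁶ m.
By Kepler's third law T = 2π√(a³/μ) = 2π × 4.033×10³ = 2.534×10⁴ s.
= 422.4 min.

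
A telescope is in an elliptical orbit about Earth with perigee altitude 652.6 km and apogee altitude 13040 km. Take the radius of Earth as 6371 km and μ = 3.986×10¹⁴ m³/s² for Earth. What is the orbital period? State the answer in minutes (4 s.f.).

T ≈ 252.0 minutes

r_p = 6371 + 652.6 = 7023.6 km = 7.0236×10⁶ m.
r_a = 6371 + 13040 = 19411 km = 1.9411×10⁷ m.
Semi-major axis a = (r_p + r_a)/2 = (7023.6 + 19411)/2 = 13217 km = 1.322×10⁷ m.
By Kepler's third law T = 2π√(a³/μ) = 2π × 2.407×10³ = 1.512×10⁴ s.
= 252.0 minutes.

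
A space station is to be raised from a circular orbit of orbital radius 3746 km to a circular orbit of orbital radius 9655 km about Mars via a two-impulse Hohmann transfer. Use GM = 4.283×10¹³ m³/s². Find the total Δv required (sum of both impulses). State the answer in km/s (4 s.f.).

r₁ = 3746 km = 3.746×10⁶ m.
r₂ = 9655 km = 9.655×10⁶ m.
Transfer ellipse a_t = (r₁ + r₂)/2 = 6.700×10⁶ m.
At r₁: circular v_c1 = √(μ/r₁) = 3381 m/s; transfer-periapsis v_p = √[μ(2/r₁ − 1/a_t)] = 4059 m/s.
Δv₁ = v_p − v_c1 = 677.6 m/s.
At r₂: circular v_c2 = √(μ/r₂) = 2106 m/s; transfer-apoapsis v_a = √[μ(2/r₂ − 1/a_t)] = 1575 m/s.
Δv₂ = v_c2 − v_a = 531.4 m/s.
Total Δv = Δv₁ + Δv₂ = 1209 m/s = 1.209 km/s.

Δv_total ≈ 1.209 km/s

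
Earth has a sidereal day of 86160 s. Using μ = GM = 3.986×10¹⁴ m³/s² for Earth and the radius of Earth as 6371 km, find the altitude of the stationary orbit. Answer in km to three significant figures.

h_sync ≈ 35800 km

A synchronous orbit has period T, so by Kepler's third law a = (μT²/4π²)^(1/3).
μT²/4π² = 3.986×10¹⁴ × (8.616×10⁴)² / 39.48 = 7.495×10²² m³.
a = 4.216×10⁷ m = 42163 km.
Altitude h = a − R = 42163 − 6371 = 35792 km.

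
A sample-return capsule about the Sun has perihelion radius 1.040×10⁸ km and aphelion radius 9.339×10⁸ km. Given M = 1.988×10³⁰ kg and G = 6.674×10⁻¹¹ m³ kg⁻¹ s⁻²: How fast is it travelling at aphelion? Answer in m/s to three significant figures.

μ = GM = 6.674×10⁻¹¹ × 1.988×10³⁰ = 1.327×10²⁰ m³/s².
Semi-major axis a = (r_p + r_a)/2 = 5.1895×10⁸ km = 5.190×10¹¹ m.
Vis-viva: v² = μ(2/r − 1/a) = 1.327×10²⁰ × (2.142×10⁻¹² − 1.927×10⁻¹²) = 2.847×10⁷ m²/s².
v = 5336 m/s.

v ≈ 5340 m/s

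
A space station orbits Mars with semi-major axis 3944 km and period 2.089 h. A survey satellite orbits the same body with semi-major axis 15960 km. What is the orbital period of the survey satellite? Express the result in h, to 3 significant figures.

Kepler's third law: T² ∝ a³, so T₂ = T₁ (a₂/a₁)^(3/2).
a₂/a₁ = 4.047, (a₂/a₁)^(3/2) = 8.140.
T₂ = 2.089 × 8.140 = 17.01 h.

T₂ ≈ 17.0 h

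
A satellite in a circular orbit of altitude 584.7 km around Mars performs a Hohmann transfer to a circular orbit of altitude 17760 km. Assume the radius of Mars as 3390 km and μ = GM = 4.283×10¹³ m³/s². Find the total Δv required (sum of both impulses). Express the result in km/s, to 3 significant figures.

Δv_total ≈ 1.60 km/s

r₁ = 3390 + 584.7 = 3974.7 km = 3.9747×10⁶ m.
r₂ = 3390 + 17760 = 21150 km = 2.1150×10⁷ m.
Transfer ellipse a_t = (r₁ + r₂)/2 = 1.256×10⁷ m.
At r₁: circular v_c1 = √(μ/r₁) = 3283 m/s; transfer-periapsis v_p = √[μ(2/r₁ − 1/a_t)] = 4259 m/s.
Δv₁ = v_p − v_c1 = 976.7 m/s.
At r₂: circular v_c2 = √(μ/r₂) = 1423 m/s; transfer-apoapsis v_a = √[μ(2/r₂ − 1/a_t)] = 800.5 m/s.
Δv₂ = v_c2 − v_a = 622.6 m/s.
Total Δv = Δv₁ + Δv₂ = 1599 m/s = 1.599 km/s.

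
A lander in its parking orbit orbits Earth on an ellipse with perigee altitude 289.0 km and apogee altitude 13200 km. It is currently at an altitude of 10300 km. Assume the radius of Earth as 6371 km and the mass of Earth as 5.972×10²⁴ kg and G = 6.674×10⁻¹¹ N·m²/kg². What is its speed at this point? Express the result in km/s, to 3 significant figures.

μ = GM = 6.674×10⁻¹¹ × 5.972×10²⁴ = 3.986×10¹⁴ m³/s².
r_p = 6371 + 289.0 = 6660.0 km = 6.6600×10⁶ m.
r_a = 6371 + 13200 = 19571 km = 1.9571×10⁷ m.
r = 6371 + 10300 = 16671 km = 1.667×10⁷ m.
Semi-major axis a = (r_p + r_a)/2 = 13116 km = 1.312×10⁷ m.
Vis-viva: v² = μ(2/r − 1/a) = 3.986×10¹⁴ × (1.200×10⁻⁷ − 7.625×10⁻⁸) = 1.743×10⁷ m²/s².
v = 4175 m/s = 4.175 km/s.

v ≈ 4.17 km/s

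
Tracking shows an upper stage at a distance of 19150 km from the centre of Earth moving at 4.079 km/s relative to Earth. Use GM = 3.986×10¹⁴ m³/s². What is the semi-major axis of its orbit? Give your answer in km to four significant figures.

a ≈ 15950 km

r = 1.915×10⁷ m.
Specific orbital energy ε = v²/2 − μ/r = (4079)²/2 − 3.986×10¹⁴/1.915×10⁷ = -1.250×10⁷ J/kg.
Since ε = −μ/(2a), a = −μ/(2ε) = 1.595×10⁷ m = 15950 km.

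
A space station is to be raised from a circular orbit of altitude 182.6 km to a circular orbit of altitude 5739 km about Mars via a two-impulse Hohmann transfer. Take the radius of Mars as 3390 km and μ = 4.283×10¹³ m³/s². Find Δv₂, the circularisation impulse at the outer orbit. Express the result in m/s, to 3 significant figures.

r₁ = 3390 + 182.6 = 3572.6 km = 3.5726×10⁶ m.
r₂ = 3390 + 5739 = 9129.0 km = 9.1290×10⁶ m.
Transfer ellipse a_t = (r₁ + r₂)/2 = 6.351×10⁶ m.
At r₁: circular v_c1 = √(μ/r₁) = 3462 m/s; transfer-periapsis v_p = √[μ(2/r₁ − 1/a_t)] = 4151 m/s.
At r₂: circular v_c2 = √(μ/r₂) = 2166 m/s; transfer-apoapsis v_a = √[μ(2/r₂ − 1/a_t)] = 1625 m/s.
Δv₂ = v_c2 − v_a = 541.4 m/s.

Δv ≈ 541 m/s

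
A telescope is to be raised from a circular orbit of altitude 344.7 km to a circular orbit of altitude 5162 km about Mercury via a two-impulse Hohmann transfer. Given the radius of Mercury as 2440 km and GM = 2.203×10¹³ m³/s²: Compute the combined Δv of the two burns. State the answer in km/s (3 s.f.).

r₁ = 2440 + 344.7 = 2784.7 km = 2.7847×10⁶ m.
r₂ = 2440 + 5162 = 7602.0 km = 7.6020×10⁶ m.
Transfer ellipse a_t = (r₁ + r₂)/2 = 5.193×10⁶ m.
At r₁: circular v_c1 = √(μ/r₁) = 2813 m/s; transfer-periherm v_p = √[μ(2/r₁ − 1/a_t)] = 3403 m/s.
Δv₁ = v_p − v_c1 = 590.3 m/s.
At r₂: circular v_c2 = √(μ/r₂) = 1702 m/s; transfer-apoherm v_a = √[μ(2/r₂ − 1/a_t)] = 1247 m/s.
Δv₂ = v_c2 − v_a = 455.8 m/s.
Total Δv = Δv₁ + Δv₂ = 1046 m/s = 1.046 km/s.

Δv_total ≈ 1.05 km/s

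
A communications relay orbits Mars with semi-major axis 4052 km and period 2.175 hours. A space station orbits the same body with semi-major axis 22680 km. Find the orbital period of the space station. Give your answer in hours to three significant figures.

T₂ ≈ 28.8 hours

Kepler's third law: T² ∝ a³, so T₂ = T₁ (a₂/a₁)^(3/2).
a₂/a₁ = 5.597, (a₂/a₁)^(3/2) = 13.24.
T₂ = 2.175 × 13.24 = 28.80 hours.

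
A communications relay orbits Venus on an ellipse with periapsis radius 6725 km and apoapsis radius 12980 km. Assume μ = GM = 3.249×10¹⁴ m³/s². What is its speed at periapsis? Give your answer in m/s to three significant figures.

Semi-major axis a = (r_p + r_a)/2 = 9852.5 km = 9.852×10⁶ m.
Vis-viva: v² = μ(2/r − 1/a) = 3.249×10¹⁴ × (2.974×10⁻⁷ − 1.015×10⁻⁷) = 6.365×10⁷ m²/s².
v = 7978 m/s.

v ≈ 7980 m/s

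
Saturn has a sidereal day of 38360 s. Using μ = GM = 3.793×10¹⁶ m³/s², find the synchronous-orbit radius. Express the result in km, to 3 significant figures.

A synchronous orbit has period T, so by Kepler's third law a = (μT²/4π²)^(1/3).
μT²/4π² = 3.793×10¹⁶ × (3.836×10⁴)² / 39.48 = 1.414×10²⁴ m³.
a = 1.122×10⁸ m = 1.1223×10⁵ km.

r_sync ≈ 1.12×10⁵ km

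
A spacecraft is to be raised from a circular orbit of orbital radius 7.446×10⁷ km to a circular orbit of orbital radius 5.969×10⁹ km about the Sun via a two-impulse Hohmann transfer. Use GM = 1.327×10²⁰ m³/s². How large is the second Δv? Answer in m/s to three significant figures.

r₁ = 7.446×10⁷ km = 7.446×10¹⁰ m.
r₂ = 5.969×10⁹ km = 5.969×10¹² m.
Transfer ellipse a_t = (r₁ + r₂)/2 = 3.022×10¹² m.
At r₁: circular v_c1 = √(μ/r₁) = 42220 m/s; transfer-perihelion v_p = √[μ(2/r₁ − 1/a_t)] = 59330 m/s.
At r₂: circular v_c2 = √(μ/r₂) = 4715 m/s; transfer-aphelion v_a = √[μ(2/r₂ − 1/a_t)] = 740.1 m/s.
Δv₂ = v_c2 − v_a = 3975 m/s.

Δv ≈ 3970 m/s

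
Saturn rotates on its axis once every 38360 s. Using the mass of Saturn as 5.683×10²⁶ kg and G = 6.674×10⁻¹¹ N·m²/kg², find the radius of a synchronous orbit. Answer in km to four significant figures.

r_sync ≈ 1.122×10⁵ km

μ = GM = 6.674×10⁻¹¹ × 5.683×10²⁶ = 3.793×10¹⁶ m³/s².
A synchronous orbit has period T, so by Kepler's third law a = (μT²/4π²)^(1/3).
μT²/4π² = 3.793×10¹⁶ × (3.836×10⁴)² / 39.48 = 1.414×10²⁴ m³.
a = 1.122×10⁸ m = 1.1223×10⁵ km.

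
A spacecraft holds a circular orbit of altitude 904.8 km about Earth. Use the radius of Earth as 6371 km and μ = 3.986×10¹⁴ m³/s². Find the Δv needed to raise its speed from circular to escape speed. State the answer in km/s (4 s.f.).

r = 6371 + 904.8 = 7275.8 km = 7.2758×10⁶ m.
Circular speed v_c = √(μ/r) = 7402 m/s.
Escape speed v_esc = √(2μ/r) = √2 × v_c = 10470 m/s.
Δv = v_esc − v_c = 3066 m/s = 3.066 km/s.

Δv ≈ 3.066 km/s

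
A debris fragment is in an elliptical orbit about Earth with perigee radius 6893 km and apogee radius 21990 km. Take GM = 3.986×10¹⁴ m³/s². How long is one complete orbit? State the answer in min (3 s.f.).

Semi-major axis a = (r_p + r_a)/2 = (6893.0 + 21990)/2 = 14442 km = 1.444×10⁷ m.
By Kepler's third law T = 2π√(a³/μ) = 2π × 2.749×10³ = 1.727×10⁴ s.
= 287.9 min.

T ≈ 288 min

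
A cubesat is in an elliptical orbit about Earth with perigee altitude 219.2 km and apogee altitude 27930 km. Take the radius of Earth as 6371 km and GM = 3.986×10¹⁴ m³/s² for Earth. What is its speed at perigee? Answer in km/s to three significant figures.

v ≈ 10.1 km/s

r_p = 6371 + 219.2 = 6590.2 km = 6.5902×10⁶ m.
r_a = 6371 + 27930 = 34301 km = 3.4301×10⁷ m.
Semi-major axis a = (r_p + r_a)/2 = 20446 km = 2.045×10⁷ m.
Vis-viva: v² = μ(2/r − 1/a) = 3.986×10¹⁴ × (3.035×10⁻⁷ − 4.891×10⁻⁸) = 1.015×10⁸ m²/s².
v = 10070 m/s = 10.07 km/s.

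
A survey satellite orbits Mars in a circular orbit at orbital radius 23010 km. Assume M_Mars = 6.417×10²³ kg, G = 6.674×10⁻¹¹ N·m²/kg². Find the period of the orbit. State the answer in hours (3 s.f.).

T ≈ 29.4 hours

μ = GM = 6.674×10⁻¹¹ × 6.417×10²³ = 4.283×10¹³ m³/s².
r = 23010 km = 2.301×10⁷ m.
Kepler's third law: T = 2π√(r³/μ) = 2π√((2.301×10⁷)³ / 4.283×10¹³).
r³/μ = 2.845×10⁸ s², so T = 2π × 1.687×10⁴ = 1.060×10⁵ s.
Converting: 1.060×10⁵ s ÷ 3600 = 29.44 hours.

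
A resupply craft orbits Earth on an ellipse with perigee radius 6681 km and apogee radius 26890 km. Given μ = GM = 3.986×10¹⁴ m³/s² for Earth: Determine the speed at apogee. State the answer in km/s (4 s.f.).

v ≈ 2.429 km/s

Semi-major axis a = (r_p + r_a)/2 = 16786 km = 1.679×10⁷ m.
Vis-viva: v² = μ(2/r − 1/a) = 3.986×10¹⁴ × (7.438×10⁻⁸ − 5.958×10⁻⁸) = 5.900×10⁶ m²/s².
v = 2429 m/s = 2.429 km/s.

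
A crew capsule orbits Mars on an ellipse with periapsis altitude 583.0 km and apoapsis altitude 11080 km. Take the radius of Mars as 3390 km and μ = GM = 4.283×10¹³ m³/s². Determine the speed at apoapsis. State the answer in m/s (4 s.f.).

v ≈ 1129 m/s

r_p = 3390 + 583.0 = 3973.0 km = 3.9730×10⁶ m.
r_a = 3390 + 11080 = 14470 km = 1.4470×10⁷ m.
Semi-major axis a = (r_p + r_a)/2 = 9221.5 km = 9.222×10⁶ m.
Vis-viva: v² = μ(2/r − 1/a) = 4.283×10¹³ × (1.382×10⁻⁷ − 1.084×10⁻⁷) = 1.275×10⁶ m²/s².
v = 1129 m/s.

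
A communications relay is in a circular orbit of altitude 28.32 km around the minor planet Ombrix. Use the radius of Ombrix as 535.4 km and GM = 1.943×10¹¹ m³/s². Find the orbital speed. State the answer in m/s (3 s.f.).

v ≈ 587 m/s

r = 535.4 + 28.32 = 563.72 km = 5.6372×10⁵ m.
For a circular orbit v = √(μ/r) = √(1.943×10¹¹ / 5.637×10⁵) = √(3.447×10⁵) = 587.1 m/s.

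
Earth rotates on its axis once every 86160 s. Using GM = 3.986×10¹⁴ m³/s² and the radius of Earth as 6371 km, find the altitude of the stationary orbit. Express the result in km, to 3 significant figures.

A synchronous orbit has period T, so by Kepler's third law a = (μT²/4π²)^(1/3).
μT²/4π² = 3.986×10¹⁴ × (8.616×10⁴)² / 39.48 = 7.495×10²² m³.
a = 4.216×10⁷ m = 42163 km.
Altitude h = a − R = 42163 − 6371 = 35792 km.

h_sync ≈ 35800 km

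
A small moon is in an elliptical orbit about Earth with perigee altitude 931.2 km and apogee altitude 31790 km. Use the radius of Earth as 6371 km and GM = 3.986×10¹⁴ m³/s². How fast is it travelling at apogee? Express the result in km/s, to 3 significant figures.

r_p = 6371 + 931.2 = 7302.2 km = 7.3022×10⁶ m.
r_a = 6371 + 31790 = 38161 km = 3.8161×10⁷ m.
Semi-major axis a = (r_p + r_a)/2 = 22732 km = 2.273×10⁷ m.
Vis-viva: v² = μ(2/r − 1/a) = 3.986×10¹⁴ × (5.241×10⁻⁸ − 4.399×10⁻⁸) = 3.355×10⁶ m²/s².
v = 1832 m/s = 1.832 km/s.

v ≈ 1.83 km/s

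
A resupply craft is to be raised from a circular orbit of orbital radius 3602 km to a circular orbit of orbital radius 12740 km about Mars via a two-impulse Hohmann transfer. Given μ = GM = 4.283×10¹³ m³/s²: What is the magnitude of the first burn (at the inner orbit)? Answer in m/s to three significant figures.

r₁ = 3602 km = 3.602×10⁶ m.
r₂ = 12740 km = 1.274×10⁷ m.
Transfer ellipse a_t = (r₁ + r₂)/2 = 8.171×10⁶ m.
At r₁: circular v_c1 = √(μ/r₁) = 3448 m/s; transfer-periapsis v_p = √[μ(2/r₁ − 1/a_t)] = 4306 m/s.
Δv₁ = v_p − v_c1 = 857.5 m/s.

Δv ≈ 857 m/s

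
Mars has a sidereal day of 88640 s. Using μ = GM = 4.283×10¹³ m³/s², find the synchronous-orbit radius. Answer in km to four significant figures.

r_sync ≈ 20430 km

A synchronous orbit has period T, so by Kepler's third law a = (μT²/4π²)^(1/3).
μT²/4π² = 4.283×10¹³ × (8.864×10⁴)² / 39.48 = 8.524×10²¹ m³.
a = 2.043×10⁷ m = 20428 km.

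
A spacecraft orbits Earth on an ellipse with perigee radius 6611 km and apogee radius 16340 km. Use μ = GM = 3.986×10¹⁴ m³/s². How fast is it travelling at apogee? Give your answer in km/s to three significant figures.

v ≈ 3.75 km/s

Semi-major axis a = (r_p + r_a)/2 = 11476 km = 1.148×10⁷ m.
Vis-viva: v² = μ(2/r − 1/a) = 3.986×10¹⁴ × (1.224×10⁻⁷ − 8.714×10⁻⁸) = 1.405×10⁷ m²/s².
v = 3749 m/s = 3.749 km/s.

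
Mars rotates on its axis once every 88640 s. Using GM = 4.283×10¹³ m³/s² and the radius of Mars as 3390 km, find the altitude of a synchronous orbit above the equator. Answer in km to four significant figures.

h_sync ≈ 17040 km

A synchronous orbit has period T, so by Kepler's third law a = (μT²/4π²)^(1/3).
μT²/4π² = 4.283×10¹³ × (8.864×10⁴)² / 39.48 = 8.524×10²¹ m³.
a = 2.043×10⁷ m = 20428 km.
Altitude h = a − R = 20428 − 3390 = 17038 km.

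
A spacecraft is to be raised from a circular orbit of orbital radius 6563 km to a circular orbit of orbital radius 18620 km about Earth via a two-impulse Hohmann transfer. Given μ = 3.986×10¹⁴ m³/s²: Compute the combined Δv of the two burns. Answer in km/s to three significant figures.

Δv_total ≈ 2.97 km/s

r₁ = 6563 km = 6.563×10⁶ m.
r₂ = 18620 km = 1.862×10⁷ m.
Transfer ellipse a_t = (r₁ + r₂)/2 = 1.259×10⁷ m.
At r₁: circular v_c1 = √(μ/r₁) = 7793 m/s; transfer-perigee v_p = √[μ(2/r₁ − 1/a_t)] = 9477 m/s.
Δv₁ = v_p − v_c1 = 1684 m/s.
At r₂: circular v_c2 = √(μ/r₂) = 4627 m/s; transfer-apogee v_a = √[μ(2/r₂ − 1/a_t)] = 3340 m/s.
Δv₂ = v_c2 − v_a = 1286 m/s.
Total Δv = Δv₁ + Δv₂ = 2970 m/s = 2.970 km/s.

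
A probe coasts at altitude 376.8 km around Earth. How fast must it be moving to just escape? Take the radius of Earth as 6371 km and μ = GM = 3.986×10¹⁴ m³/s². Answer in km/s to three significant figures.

r = 6371 + 376.8 = 6747.8 km = 6.7478×10⁶ m.
Escape speed v_esc = √(2μ/r) = √(2 × 3.986×10¹⁴ / 6.748×10⁶) = √(1.181×10⁸) = 10870 m/s.
= 10.87 km/s.

v_esc ≈ 10.9 km/s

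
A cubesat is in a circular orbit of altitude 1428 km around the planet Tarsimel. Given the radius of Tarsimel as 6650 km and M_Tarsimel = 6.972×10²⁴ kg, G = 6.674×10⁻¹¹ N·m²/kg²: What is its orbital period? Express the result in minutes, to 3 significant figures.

μ = GM = 6.674×10⁻¹¹ × 6.972×10²⁴ = 4.653×10¹⁴ m³/s².
r = 6650 + 1428 = 8078.0 km = 8.0780×10⁶ m.
Kepler's third law: T = 2π√(r³/μ) = 2π√((8.078×10⁶)³ / 4.653×10¹⁴).
r³/μ = 1.133×10⁶ s², so T = 2π × 1.064×10³ = 6.688×10³ s.
Converting: 6.688×10³ s ÷ 60.00 = 111.5 minutes.

T ≈ 111 minutes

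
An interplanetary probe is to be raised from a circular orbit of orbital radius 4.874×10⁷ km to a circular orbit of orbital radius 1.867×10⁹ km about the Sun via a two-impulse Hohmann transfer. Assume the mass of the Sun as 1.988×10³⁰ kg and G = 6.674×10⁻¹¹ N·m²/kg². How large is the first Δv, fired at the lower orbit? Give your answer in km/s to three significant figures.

Δv ≈ 20.7 km/s

μ = GM = 6.674×10⁻¹¹ × 1.988×10³⁰ = 1.327×10²⁰ m³/s².
r₁ = 4.874×10⁷ km = 4.874×10¹⁰ m.
r₂ = 1.867×10⁹ km = 1.867×10¹² m.
Transfer ellipse a_t = (r₁ + r₂)/2 = 9.579×10¹¹ m.
At r₁: circular v_c1 = √(μ/r₁) = 52170 m/s; transfer-perihelion v_p = √[μ(2/r₁ − 1/a_t)] = 72840 m/s.
Δv₁ = v_p − v_c1 = 20670 m/s.
= 20.67 km/s.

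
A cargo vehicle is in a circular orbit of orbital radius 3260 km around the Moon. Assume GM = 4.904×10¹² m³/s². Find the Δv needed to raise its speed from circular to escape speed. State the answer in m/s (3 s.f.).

Δv ≈ 508 m/s

r = 3260 km = 3.260×10⁶ m.
Circular speed v_c = √(μ/r) = 1226 m/s.
Escape speed v_esc = √(2μ/r) = √2 × v_c = 1735 m/s.
Δv = v_esc − v_c = 508.0 m/s.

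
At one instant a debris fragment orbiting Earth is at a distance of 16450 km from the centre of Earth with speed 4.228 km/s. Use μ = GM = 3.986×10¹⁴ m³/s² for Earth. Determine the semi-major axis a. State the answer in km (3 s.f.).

r = 1.645×10⁷ m.
Specific orbital energy ε = v²/2 − μ/r = (4228)²/2 − 3.986×10¹⁴/1.645×10⁷ = -1.529×10⁷ J/kg.
Since ε = −μ/(2a), a = −μ/(2ε) = 1.303×10⁷ m = 13032 km.

a ≈ 13000 km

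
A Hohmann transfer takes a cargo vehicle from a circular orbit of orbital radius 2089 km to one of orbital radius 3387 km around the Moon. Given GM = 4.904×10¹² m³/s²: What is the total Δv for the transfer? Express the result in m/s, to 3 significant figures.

Δv_total ≈ 324 m/s

r₁ = 2089 km = 2.089×10⁶ m.
r₂ = 3387 km = 3.387×10⁶ m.
Transfer ellipse a_t = (r₁ + r₂)/2 = 2.738×10⁶ m.
At r₁: circular v_c1 = √(μ/r₁) = 1532 m/s; transfer-perilune v_p = √[μ(2/r₁ − 1/a_t)] = 1704 m/s.
Δv₁ = v_p − v_c1 = 171.9 m/s.
At r₂: circular v_c2 = √(μ/r₂) = 1203 m/s; transfer-apolune v_a = √[μ(2/r₂ − 1/a_t)] = 1051 m/s.
Δv₂ = v_c2 − v_a = 152.2 m/s.
Total Δv = Δv₁ + Δv₂ = 324.2 m/s.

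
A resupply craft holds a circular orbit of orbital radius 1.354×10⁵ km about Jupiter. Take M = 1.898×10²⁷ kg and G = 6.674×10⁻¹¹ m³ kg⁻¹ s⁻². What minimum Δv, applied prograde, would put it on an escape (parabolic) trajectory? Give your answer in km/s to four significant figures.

Δv ≈ 12.67 km/s

μ = GM = 6.674×10⁻¹¹ × 1.898×10²⁷ = 1.267×10¹⁷ m³/s².
r = 1.354×10⁵ km = 1.354×10⁸ m.
Circular speed v_c = √(μ/r) = 30590 m/s.
Escape speed v_esc = √(2μ/r) = √2 × v_c = 43260 m/s.
Δv = v_esc − v_c = 12670 m/s = 12.67 km/s.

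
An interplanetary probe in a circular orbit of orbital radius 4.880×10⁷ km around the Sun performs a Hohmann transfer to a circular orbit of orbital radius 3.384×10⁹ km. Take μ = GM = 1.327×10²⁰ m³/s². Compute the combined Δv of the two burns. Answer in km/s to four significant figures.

Δv_total ≈ 26.28 km/s

r₁ = 4.880×10⁷ km = 4.880×10¹⁰ m.
r₂ = 3.384×10⁹ km = 3.384×10¹² m.
Transfer ellipse a_t = (r₁ + r₂)/2 = 1.716×10¹² m.
At r₁: circular v_c1 = √(μ/r₁) = 52150 m/s; transfer-perihelion v_p = √[μ(2/r₁ − 1/a_t)] = 73220 m/s.
Δv₁ = v_p − v_c1 = 21070 m/s.
At r₂: circular v_c2 = √(μ/r₂) = 6262 m/s; transfer-aphelion v_a = √[μ(2/r₂ − 1/a_t)] = 1056 m/s.
Δv₂ = v_c2 − v_a = 5206 m/s.
Total Δv = Δv₁ + Δv₂ = 26280 m/s = 26.28 km/s.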